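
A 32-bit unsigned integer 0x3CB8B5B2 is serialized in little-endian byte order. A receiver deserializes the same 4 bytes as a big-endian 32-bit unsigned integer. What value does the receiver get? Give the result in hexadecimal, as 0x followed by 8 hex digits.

Stored little-endian, the bytes at ascending addresses are B2 B5 B8 3C.
Read back as big-endian, the last byte is least significant, giving 0xB2B5B83C.

0xB2B5B83C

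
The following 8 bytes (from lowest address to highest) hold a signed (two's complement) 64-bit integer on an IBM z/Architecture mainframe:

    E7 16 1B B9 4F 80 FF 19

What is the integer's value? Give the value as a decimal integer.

Big-endian stores the most-significant byte at the lowest address.
The bytes are already most-significant first: 0xE7161BB94F80FF19.
Top bit is set, so as a signed 64-bit value this is 0xE7161BB94F80FF19 − 2^64 = -1795216918743810279.

-1795216918743810279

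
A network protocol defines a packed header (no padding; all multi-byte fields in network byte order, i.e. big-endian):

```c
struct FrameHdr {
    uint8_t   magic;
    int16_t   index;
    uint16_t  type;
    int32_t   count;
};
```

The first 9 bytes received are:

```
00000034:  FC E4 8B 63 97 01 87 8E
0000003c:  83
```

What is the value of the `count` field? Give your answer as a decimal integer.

25661059

`count` follows `magic` (1 B), `index` (2 B), `type` (2 B), so it starts at offset 1 + 2 + 2 = 5 and occupies 4 bytes.
Bytes at offsets 5..8: 01 87 8E 83.
Big-endian stores the most-significant byte at the lowest address.
The bytes are already most-significant first: 0x01878E83.
0x01878E83 = 25661059.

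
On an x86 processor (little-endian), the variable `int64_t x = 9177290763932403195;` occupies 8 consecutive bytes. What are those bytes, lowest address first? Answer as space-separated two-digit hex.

9177290763932403195 in hexadecimal, padded to 64 bits, is 0x7F5C495390AA05FB.
Split into bytes (most-significant first): 7F 5C 49 53 90 AA 05 FB.
In little-endian order the low byte comes first in memory.
So at ascending addresses the bytes are FB 05 AA 90 53 49 5C 7F.

FB 05 AA 90 53 49 5C 7F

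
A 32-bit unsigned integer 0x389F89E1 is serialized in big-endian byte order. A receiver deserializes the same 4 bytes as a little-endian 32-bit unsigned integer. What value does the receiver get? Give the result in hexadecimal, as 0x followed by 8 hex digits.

0xE1899F38

Stored big-endian, the bytes at ascending addresses are 38 9F 89 E1.
Read back as little-endian, the first byte is least significant, giving 0xE1899F38.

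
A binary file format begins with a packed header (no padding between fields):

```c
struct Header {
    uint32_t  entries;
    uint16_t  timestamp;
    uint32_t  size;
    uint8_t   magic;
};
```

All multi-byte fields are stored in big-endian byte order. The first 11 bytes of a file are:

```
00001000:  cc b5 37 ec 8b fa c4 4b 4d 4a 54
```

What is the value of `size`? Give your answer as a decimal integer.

`size` follows `entries` (4 B), `timestamp` (2 B), so it starts at offset 4 + 2 = 6 and occupies 4 bytes.
Bytes at offsets 6..9: C4 4B 4D 4A.
Big-endian: lowest address holds the most-significant byte.
The bytes are already most-significant first: 0xC44B4D4A.
0xC44B4D4A = 3293269322.

3293269322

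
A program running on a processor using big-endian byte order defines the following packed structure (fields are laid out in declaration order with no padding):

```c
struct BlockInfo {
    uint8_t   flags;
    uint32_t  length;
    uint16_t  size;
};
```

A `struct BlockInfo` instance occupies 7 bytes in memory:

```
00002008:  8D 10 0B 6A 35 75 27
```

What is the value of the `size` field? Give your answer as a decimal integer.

29991

`size` follows `flags` (1 B), `length` (4 B), so it starts at offset 1 + 4 = 5 and occupies 2 bytes.
Bytes at offsets 5..6: 75 27.
In big-endian order the high byte comes first in memory.
The bytes are already most-significant first: 0x7527.
0x7527 = 29991.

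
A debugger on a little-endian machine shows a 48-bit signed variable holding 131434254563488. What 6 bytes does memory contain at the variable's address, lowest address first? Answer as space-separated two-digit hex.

131434254563488 in hexadecimal, padded to 48 bits, is 0x7789EC0DF8A0.
Split into bytes (most-significant first): 77 89 EC 0D F8 A0.
In little-endian order the low byte comes first in memory.
So at ascending addresses the bytes are A0 F8 0D EC 89 77.

A0 F8 0D EC 89 77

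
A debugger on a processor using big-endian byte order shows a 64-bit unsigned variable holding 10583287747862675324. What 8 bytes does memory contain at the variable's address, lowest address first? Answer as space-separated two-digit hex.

10583287747862675324 in hexadecimal, padded to 64 bits, is 0x92DF64224F193F7C.
Split into bytes (most-significant first): 92 DF 64 22 4F 19 3F 7C.
Big-endian: lowest address holds the most-significant byte.
So the memory order matches the most-significant-first order: 92 DF 64 22 4F 19 3F 7C.

92 DF 64 22 4F 19 3F 7C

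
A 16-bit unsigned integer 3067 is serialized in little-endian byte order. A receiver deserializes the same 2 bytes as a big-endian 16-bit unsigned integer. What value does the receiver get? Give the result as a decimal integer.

64267

3067 in 16-bit hexadecimal is 0x0BFB.
Stored little-endian, the bytes at ascending addresses are FB 0B.
Read back as big-endian, the last byte is least significant, giving 0xFB0B.
0xFB0B = 64267.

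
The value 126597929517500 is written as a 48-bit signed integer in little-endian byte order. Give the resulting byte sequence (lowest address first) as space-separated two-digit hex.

126597929517500 in hexadecimal, padded to 48 bits, is 0x7323E09E41BC.
Split into bytes (most-significant first): 73 23 E0 9E 41 BC.
In little-endian order the low byte comes first in memory.
So at ascending addresses the bytes are BC 41 9E E0 23 73.

BC 41 9E E0 23 73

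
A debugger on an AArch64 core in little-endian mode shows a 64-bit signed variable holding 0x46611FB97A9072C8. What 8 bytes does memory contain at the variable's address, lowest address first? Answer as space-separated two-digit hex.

C8 72 90 7A B9 1F 61 46

Split into bytes (most-significant first): 46 61 1F B9 7A 90 72 C8.
In little-endian order the low byte comes first in memory.
So at ascending addresses the bytes are C8 72 90 7A B9 1F 61 46.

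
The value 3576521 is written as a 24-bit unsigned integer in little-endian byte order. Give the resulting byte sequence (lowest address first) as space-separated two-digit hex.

3576521 in hexadecimal, padded to 24 bits, is 0x3692C9.
Split into bytes (most-significant first): 36 92 C9.
Little-endian: lowest address holds the least-significant byte.
So at ascending addresses the bytes are C9 92 36.

C9 92 36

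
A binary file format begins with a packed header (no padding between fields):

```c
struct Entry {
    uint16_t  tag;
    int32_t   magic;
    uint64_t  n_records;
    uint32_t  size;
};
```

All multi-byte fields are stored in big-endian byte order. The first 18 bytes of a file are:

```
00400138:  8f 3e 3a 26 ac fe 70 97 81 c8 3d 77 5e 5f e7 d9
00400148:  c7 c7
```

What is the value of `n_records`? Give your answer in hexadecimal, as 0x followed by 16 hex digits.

0x709781C83D775E5F

`n_records` follows `tag` (2 B), `magic` (4 B), so it starts at offset 2 + 4 = 6 and occupies 8 bytes.
Bytes at offsets 6..13: 70 97 81 C8 3D 77 5E 5F.
Big-endian: lowest address holds the most-significant byte.
The bytes are already most-significant first: 0x709781C83D775E5F.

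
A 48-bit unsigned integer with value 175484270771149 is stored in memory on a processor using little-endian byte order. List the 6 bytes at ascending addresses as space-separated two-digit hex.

175484270771149 in hexadecimal, padded to 48 bits, is 0x9F9A1D9F7BCD.
Split into bytes (most-significant first): 9F 9A 1D 9F 7B CD.
Little-endian stores the least-significant byte at the lowest address.
So at ascending addresses the bytes are CD 7B 9F 1D 9A 9F.

CD 7B 9F 1D 9A 9F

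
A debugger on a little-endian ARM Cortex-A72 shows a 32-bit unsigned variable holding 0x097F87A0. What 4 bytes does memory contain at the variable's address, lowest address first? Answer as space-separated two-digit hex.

Split into bytes (most-significant first): 09 7F 87 A0.
Little-endian: lowest address holds the least-significant byte.
So at ascending addresses the bytes are A0 87 7F 09.

A0 87 7F 09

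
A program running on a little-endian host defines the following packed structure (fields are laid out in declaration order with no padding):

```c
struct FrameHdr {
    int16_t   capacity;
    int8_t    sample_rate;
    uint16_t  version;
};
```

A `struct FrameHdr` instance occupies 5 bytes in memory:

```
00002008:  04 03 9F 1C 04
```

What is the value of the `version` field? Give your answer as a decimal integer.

1052

`version` follows `capacity` (2 B), `sample_rate` (1 B), so it starts at offset 2 + 1 = 3 and occupies 2 bytes.
Bytes at offsets 3..4: 1C 04.
Little-endian stores the least-significant byte at the lowest address.
Reassemble most-significant byte first: 04 1C → 0x041C.
0x041C = 1052.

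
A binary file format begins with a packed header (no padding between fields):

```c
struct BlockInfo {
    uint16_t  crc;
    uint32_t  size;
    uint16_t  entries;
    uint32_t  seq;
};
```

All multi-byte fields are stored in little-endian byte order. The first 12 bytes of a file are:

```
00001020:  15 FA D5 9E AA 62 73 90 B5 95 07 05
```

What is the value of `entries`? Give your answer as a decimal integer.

36979

`entries` follows `crc` (2 B), `size` (4 B), so it starts at offset 2 + 4 = 6 and occupies 2 bytes.
Bytes at offsets 6..7: 73 90.
Little-endian stores the least-significant byte at the lowest address.
Reassemble most-significant byte first: 90 73 → 0x9073.
0x9073 = 36979.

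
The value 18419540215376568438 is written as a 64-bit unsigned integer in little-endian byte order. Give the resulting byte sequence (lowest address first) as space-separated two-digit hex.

76 E0 8A 27 3C 5A 9F FF

18419540215376568438 in hexadecimal, padded to 64 bits, is 0xFF9F5A3C278AE076.
Split into bytes (most-significant first): FF 9F 5A 3C 27 8A E0 76.
Little-endian stores the least-significant byte at the lowest address.
So at ascending addresses the bytes are 76 E0 8A 27 3C 5A 9F FF.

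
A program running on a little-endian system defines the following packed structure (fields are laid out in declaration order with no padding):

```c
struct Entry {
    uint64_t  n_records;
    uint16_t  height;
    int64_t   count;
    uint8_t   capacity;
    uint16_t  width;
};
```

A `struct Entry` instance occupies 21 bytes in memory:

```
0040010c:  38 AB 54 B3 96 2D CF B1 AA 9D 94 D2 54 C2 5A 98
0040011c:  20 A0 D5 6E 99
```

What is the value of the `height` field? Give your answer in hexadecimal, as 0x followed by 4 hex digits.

`height` follows `n_records` (8 bytes), so it starts at byte offset 8 and occupies 2 bytes.
Bytes at offsets 8..9: AA 9D.
In little-endian order the low byte comes first in memory.
Reassemble most-significant byte first: 9D AA → 0x9DAA.

0x9DAA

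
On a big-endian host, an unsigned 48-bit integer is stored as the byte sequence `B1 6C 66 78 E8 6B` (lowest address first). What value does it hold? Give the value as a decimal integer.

195079133784171

In big-endian order the high byte comes first in memory.
The bytes are already most-significant first: 0xB16C6678E86B.
0xB16C6678E86B = 195079133784171.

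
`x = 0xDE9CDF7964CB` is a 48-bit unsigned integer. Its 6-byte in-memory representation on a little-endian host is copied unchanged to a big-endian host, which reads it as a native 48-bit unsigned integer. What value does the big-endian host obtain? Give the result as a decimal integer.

223632401865950

Stored little-endian, the bytes at ascending addresses are CB 64 79 DF 9C DE.
Read back as big-endian, the last byte is least significant, giving 0xCB6479DF9CDE.
0xCB6479DF9CDE = 223632401865950.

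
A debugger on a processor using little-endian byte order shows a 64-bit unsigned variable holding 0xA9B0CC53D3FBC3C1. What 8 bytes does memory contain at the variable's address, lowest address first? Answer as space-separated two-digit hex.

C1 C3 FB D3 53 CC B0 A9

Split into bytes (most-significant first): A9 B0 CC 53 D3 FB C3 C1.
Little-endian: lowest address holds the least-significant byte.
So at ascending addresses the bytes are C1 C3 FB D3 53 CC B0 A9.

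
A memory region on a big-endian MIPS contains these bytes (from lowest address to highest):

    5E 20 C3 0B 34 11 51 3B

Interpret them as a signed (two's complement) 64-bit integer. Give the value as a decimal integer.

Big-endian: lowest address holds the most-significant byte.
The bytes are already most-significant first: 0x5E20C30B3411513B.
0x5E20C30B3411513B = 6782635491705573691.

6782635491705573691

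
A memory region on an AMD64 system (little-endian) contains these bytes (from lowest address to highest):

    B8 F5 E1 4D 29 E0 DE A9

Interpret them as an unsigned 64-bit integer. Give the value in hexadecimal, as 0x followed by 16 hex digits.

Little-endian stores the least-significant byte at the lowest address.
Reassemble most-significant byte first: A9 DE E0 29 4D E1 F5 B8 → 0xA9DEE0294DE1F5B8.

0xA9DEE0294DE1F5B8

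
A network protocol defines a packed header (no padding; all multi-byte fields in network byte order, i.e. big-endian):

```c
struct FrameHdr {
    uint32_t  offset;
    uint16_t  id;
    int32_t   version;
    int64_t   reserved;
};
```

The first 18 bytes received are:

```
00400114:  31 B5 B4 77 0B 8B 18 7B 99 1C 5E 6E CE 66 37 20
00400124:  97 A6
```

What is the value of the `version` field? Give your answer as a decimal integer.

`version` follows `offset` (4 B), `id` (2 B), so it starts at offset 4 + 2 = 6 and occupies 4 bytes.
Bytes at offsets 6..9: 18 7B 99 1C.
Big-endian stores the most-significant byte at the lowest address.
The bytes are already most-significant first: 0x187B991C.
0x187B991C = 410753308.

410753308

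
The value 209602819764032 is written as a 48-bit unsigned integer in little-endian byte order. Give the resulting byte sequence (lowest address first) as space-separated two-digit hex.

40 AF 9D F5 A1 BE

209602819764032 in hexadecimal, padded to 48 bits, is 0xBEA1F59DAF40.
Split into bytes (most-significant first): BE A1 F5 9D AF 40.
Little-endian stores the least-significant byte at the lowest address.
So at ascending addresses the bytes are 40 AF 9D F5 A1 BE.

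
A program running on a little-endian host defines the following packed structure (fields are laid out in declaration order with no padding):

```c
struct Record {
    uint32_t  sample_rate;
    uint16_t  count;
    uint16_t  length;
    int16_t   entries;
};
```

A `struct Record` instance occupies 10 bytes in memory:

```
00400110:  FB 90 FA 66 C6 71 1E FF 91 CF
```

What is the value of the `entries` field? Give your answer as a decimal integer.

-12399

`entries` follows `sample_rate` (4 B), `count` (2 B), `length` (2 B), so it starts at offset 4 + 2 + 2 = 8 and occupies 2 bytes.
Bytes at offsets 8..9: 91 CF.
Little-endian: lowest address holds the least-significant byte.
Reassemble most-significant byte first: CF 91 → 0xCF91.
Top bit is set, so as a signed 16-bit value this is 0xCF91 − 2^16 = -12399.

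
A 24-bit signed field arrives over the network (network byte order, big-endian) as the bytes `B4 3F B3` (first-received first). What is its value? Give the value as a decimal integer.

Big-endian: lowest address holds the most-significant byte.
The bytes are already most-significant first: 0xB43FB3.
Top bit is set, so as a signed 24-bit value this is 0xB43FB3 − 2^24 = -4964429.

-4964429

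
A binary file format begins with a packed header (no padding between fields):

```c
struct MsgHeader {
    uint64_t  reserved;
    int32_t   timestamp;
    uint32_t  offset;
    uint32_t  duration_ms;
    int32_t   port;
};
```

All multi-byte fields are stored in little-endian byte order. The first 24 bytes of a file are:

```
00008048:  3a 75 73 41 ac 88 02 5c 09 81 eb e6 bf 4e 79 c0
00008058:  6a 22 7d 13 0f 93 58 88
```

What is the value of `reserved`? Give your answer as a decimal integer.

`reserved` is the first field, at byte offset 0, occupying 8 bytes.
Bytes at offsets 0..7: 3A 75 73 41 AC 88 02 5C.
In little-endian order the low byte comes first in memory.
Reassemble most-significant byte first: 5C 02 88 AC 41 73 75 3A → 0x5C0288AC4173753A.
0x5C0288AC4173753A = 6630011874856629562.

6630011874856629562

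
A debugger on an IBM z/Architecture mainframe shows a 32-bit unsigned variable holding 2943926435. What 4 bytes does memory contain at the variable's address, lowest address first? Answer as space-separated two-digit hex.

AF 78 C0 A3

2943926435 in hexadecimal, padded to 32 bits, is 0xAF78C0A3.
Split into bytes (most-significant first): AF 78 C0 A3.
In big-endian order the high byte comes first in memory.
So the memory order matches the most-significant-first order: AF 78 C0 A3.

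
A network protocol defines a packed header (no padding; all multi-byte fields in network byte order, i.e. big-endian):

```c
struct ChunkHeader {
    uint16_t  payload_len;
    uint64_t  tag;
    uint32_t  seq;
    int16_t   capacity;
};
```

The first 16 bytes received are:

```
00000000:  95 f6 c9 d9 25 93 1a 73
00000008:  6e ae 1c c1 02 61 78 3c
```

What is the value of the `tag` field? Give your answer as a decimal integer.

`tag` follows `payload_len` (2 bytes), so it starts at byte offset 2 and occupies 8 bytes.
Bytes at offsets 2..9: C9 D9 25 93 1A 73 6E AE.
Big-endian: lowest address holds the most-significant byte.
The bytes are already most-significant first: 0xC9D925931A736EAE.
0xC9D925931A736EAE = 14544697785303920302.

14544697785303920302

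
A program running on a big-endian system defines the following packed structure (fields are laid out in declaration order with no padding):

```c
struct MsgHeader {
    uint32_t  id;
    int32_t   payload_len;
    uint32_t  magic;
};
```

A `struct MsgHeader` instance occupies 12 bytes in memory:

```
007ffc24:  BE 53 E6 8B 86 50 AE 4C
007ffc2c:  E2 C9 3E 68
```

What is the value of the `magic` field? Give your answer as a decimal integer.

3804839528

`magic` follows `id` (4 B), `payload_len` (4 B), so it starts at offset 4 + 4 = 8 and occupies 4 bytes.
Bytes at offsets 8..11: E2 C9 3E 68.
Big-endian stores the most-significant byte at the lowest address.
The bytes are already most-significant first: 0xE2C93E68.
0xE2C93E68 = 3804839528.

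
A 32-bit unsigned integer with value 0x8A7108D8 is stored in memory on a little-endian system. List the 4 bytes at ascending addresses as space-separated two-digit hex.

Split into bytes (most-significant first): 8A 71 08 D8.
Little-endian stores the least-significant byte at the lowest address.
So at ascending addresses the bytes are D8 08 71 8A.

D8 08 71 8A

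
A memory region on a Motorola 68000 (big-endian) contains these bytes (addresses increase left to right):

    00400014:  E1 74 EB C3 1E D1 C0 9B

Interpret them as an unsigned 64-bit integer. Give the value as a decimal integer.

Big-endian stores the most-significant byte at the lowest address.
The bytes are already most-significant first: 0xE174EBC31ED1C09B.
0xE174EBC31ED1C09B = 16245868979100434587.

16245868979100434587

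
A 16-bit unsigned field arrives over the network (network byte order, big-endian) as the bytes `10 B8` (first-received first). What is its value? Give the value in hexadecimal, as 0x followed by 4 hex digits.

0x10B8

Big-endian: lowest address holds the most-significant byte.
The bytes are already most-significant first: 0x10B8.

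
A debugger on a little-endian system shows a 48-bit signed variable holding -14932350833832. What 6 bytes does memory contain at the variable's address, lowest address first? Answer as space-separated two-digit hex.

Two's complement of -14932350833832 in 48 bits: 14932350833832 = 0x0D94B57794A8; invert → 0xF26B4A886B57; add 1 → 0xF26B4A886B58.
Split into bytes (most-significant first): F2 6B 4A 88 6B 58.
Little-endian stores the least-significant byte at the lowest address.
So at ascending addresses the bytes are 58 6B 88 4A 6B F2.

58 6B 88 4A 6B F2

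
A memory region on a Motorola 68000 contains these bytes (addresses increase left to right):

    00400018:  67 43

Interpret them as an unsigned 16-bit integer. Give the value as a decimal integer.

Big-endian: lowest address holds the most-significant byte.
The bytes are already most-significant first: 0x6743.
0x6743 = 26435.

26435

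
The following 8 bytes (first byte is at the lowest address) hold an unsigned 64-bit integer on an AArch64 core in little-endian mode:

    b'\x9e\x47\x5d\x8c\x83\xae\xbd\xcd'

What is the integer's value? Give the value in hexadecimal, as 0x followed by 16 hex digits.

0xCDBDAE838C5D479E

In little-endian order the low byte comes first in memory.
Reassemble most-significant byte first: CD BD AE 83 8C 5D 47 9E → 0xCDBDAE838C5D479E.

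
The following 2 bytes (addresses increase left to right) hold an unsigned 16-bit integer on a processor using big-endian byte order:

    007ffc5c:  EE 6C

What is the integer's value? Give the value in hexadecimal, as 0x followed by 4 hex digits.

Big-endian stores the most-significant byte at the lowest address.
The bytes are already most-significant first: 0xEE6C.

0xEE6C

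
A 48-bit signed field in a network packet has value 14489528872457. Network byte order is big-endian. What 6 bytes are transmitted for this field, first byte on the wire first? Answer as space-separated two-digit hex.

14489528872457 in hexadecimal, padded to 48 bits, is 0x0D2D9B38AE09.
Split into bytes (most-significant first): 0D 2D 9B 38 AE 09.
Big-endian: lowest address holds the most-significant byte.
So the memory order matches the most-significant-first order: 0D 2D 9B 38 AE 09.

0D 2D 9B 38 AE 09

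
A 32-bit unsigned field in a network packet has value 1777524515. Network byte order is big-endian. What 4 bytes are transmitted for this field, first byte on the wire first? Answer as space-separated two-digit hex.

1777524515 in hexadecimal, padded to 32 bits, is 0x69F2DF23.
Split into bytes (most-significant first): 69 F2 DF 23.
Big-endian stores the most-significant byte at the lowest address.
So the memory order matches the most-significant-first order: 69 F2 DF 23.

69 F2 DF 23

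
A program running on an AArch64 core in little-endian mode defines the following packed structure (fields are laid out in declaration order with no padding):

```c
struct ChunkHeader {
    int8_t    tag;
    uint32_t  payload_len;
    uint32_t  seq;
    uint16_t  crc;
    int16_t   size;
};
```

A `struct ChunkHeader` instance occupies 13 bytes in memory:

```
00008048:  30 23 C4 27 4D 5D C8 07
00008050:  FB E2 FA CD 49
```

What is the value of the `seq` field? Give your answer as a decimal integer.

4211591261

`seq` follows `tag` (1 B), `payload_len` (4 B), so it starts at offset 1 + 4 = 5 and occupies 4 bytes.
Bytes at offsets 5..8: 5D C8 07 FB.
Little-endian stores the least-significant byte at the lowest address.
Reassemble most-significant byte first: FB 07 C8 5D → 0xFB07C85D.
0xFB07C85D = 4211591261.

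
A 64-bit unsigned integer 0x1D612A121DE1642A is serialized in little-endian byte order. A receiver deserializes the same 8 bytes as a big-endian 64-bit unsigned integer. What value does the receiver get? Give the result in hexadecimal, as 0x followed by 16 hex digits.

0x2A64E11D122A611D

Stored little-endian, the bytes at ascending addresses are 2A 64 E1 1D 12 2A 61 1D.
Read back as big-endian, the last byte is least significant, giving 0x2A64E11D122A611D.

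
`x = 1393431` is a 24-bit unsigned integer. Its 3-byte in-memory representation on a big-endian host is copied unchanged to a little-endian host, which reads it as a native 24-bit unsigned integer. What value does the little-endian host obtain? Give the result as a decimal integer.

1524501

1393431 in 24-bit hexadecimal is 0x154317.
Stored big-endian, the bytes at ascending addresses are 15 43 17.
Read back as little-endian, the first byte is least significant, giving 0x174315.
0x174315 = 1524501.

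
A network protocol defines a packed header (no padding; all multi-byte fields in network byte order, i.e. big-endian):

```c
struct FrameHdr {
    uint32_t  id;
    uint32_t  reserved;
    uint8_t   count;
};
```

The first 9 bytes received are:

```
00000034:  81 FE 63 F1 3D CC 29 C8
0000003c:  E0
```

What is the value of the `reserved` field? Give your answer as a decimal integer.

`reserved` follows `id` (4 bytes), so it starts at byte offset 4 and occupies 4 bytes.
Bytes at offsets 4..7: 3D CC 29 C8.
Big-endian: lowest address holds the most-significant byte.
The bytes are already most-significant first: 0x3DCC29C8.
0x3DCC29C8 = 1036790216.

1036790216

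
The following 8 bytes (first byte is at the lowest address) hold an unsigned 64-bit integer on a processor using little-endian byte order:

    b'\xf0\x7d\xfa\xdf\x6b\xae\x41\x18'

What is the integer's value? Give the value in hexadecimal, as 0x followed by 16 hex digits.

In little-endian order the low byte comes first in memory.
Reassemble most-significant byte first: 18 41 AE 6B DF FA 7D F0 → 0x1841AE6BDFFA7DF0.

0x1841AE6BDFFA7DF0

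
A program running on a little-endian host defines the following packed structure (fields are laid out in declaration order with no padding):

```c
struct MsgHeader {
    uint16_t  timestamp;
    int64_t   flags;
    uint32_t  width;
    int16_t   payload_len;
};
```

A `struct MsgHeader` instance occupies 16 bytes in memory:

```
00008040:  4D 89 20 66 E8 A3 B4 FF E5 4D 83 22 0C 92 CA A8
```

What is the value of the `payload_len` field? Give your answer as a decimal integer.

-22326

`payload_len` follows `timestamp` (2 B), `flags` (8 B), `width` (4 B), so it starts at offset 2 + 8 + 4 = 14 and occupies 2 bytes.
Bytes at offsets 14..15: CA A8.
Little-endian stores the least-significant byte at the lowest address.
Reassemble most-significant byte first: A8 CA → 0xA8CA.
Top bit is set, so as a signed 16-bit value this is 0xA8CA − 2^16 = -22326.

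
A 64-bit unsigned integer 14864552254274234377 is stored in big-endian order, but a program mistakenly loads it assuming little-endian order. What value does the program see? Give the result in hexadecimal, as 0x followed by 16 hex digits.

0x09683FFD847F49CE

14864552254274234377 in 64-bit hexadecimal is 0xCE497F84FD3F6809.
Stored big-endian, the bytes at ascending addresses are CE 49 7F 84 FD 3F 68 09.
Read back as little-endian, the first byte is least significant, giving 0x09683FFD847F49CE.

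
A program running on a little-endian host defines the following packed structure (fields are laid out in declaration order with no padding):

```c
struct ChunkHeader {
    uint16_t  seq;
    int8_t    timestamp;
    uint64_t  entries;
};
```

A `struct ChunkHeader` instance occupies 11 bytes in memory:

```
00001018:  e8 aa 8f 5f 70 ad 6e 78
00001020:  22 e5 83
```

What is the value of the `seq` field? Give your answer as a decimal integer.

43752

`seq` is the first field, at byte offset 0, occupying 2 bytes.
Bytes at offsets 0..1: E8 AA.
Little-endian: lowest address holds the least-significant byte.
Reassemble most-significant byte first: AA E8 → 0xAAE8.
0xAAE8 = 43752.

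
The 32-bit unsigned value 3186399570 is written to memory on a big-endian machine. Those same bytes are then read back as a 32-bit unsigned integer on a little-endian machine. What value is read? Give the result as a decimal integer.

1385819325

3186399570 in 32-bit hexadecimal is 0xBDEC9952.
Stored big-endian, the bytes at ascending addresses are BD EC 99 52.
Read back as little-endian, the first byte is least significant, giving 0x5299ECBD.
0x5299ECBD = 1385819325.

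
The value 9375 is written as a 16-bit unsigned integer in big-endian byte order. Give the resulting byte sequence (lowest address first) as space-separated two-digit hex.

24 9F

9375 in hexadecimal, padded to 16 bits, is 0x249F.
Split into bytes (most-significant first): 24 9F.
Big-endian: lowest address holds the most-significant byte.
So the memory order matches the most-significant-first order: 24 9F.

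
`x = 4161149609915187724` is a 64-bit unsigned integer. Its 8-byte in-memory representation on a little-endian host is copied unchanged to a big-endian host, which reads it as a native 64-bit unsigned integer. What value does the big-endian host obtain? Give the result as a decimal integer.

865324466587025209

4161149609915187724 in 64-bit hexadecimal is 0x39BF5F860440020C.
Stored little-endian, the bytes at ascending addresses are 0C 02 40 04 86 5F BF 39.
Read back as big-endian, the last byte is least significant, giving 0x0C024004865FBF39.
0x0C024004865FBF39 = 865324466587025209.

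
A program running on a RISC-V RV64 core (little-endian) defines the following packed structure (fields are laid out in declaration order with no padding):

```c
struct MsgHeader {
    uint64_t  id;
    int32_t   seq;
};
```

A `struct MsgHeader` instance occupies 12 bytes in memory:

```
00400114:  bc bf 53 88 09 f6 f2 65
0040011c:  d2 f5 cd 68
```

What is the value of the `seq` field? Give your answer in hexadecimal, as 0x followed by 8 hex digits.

`seq` follows `id` (8 bytes), so it starts at byte offset 8 and occupies 4 bytes.
Bytes at offsets 8..11: D2 F5 CD 68.
Little-endian stores the least-significant byte at the lowest address.
Reassemble most-significant byte first: 68 CD F5 D2 → 0x68CDF5D2.

0x68CDF5D2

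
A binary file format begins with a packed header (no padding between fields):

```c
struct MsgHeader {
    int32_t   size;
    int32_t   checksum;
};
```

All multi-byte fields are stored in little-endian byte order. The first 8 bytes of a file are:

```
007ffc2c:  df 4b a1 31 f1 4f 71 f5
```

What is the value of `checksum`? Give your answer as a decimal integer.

`checksum` follows `size` (4 bytes), so it starts at byte offset 4 and occupies 4 bytes.
Bytes at offsets 4..7: F1 4F 71 F5.
Little-endian stores the least-significant byte at the lowest address.
Reassemble most-significant byte first: F5 71 4F F1 → 0xF5714FF1.
Top bit is set, so as a signed 32-bit value this is 0xF5714FF1 − 2^32 = -177123343.

-177123343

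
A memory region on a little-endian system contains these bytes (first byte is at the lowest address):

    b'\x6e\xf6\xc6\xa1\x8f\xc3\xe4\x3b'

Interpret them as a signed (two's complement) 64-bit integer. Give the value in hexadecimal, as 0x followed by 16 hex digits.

0x3BE4C38FA1C6F66E

Little-endian stores the least-significant byte at the lowest address.
Reassemble most-significant byte first: 3B E4 C3 8F A1 C6 F6 6E → 0x3BE4C38FA1C6F66E.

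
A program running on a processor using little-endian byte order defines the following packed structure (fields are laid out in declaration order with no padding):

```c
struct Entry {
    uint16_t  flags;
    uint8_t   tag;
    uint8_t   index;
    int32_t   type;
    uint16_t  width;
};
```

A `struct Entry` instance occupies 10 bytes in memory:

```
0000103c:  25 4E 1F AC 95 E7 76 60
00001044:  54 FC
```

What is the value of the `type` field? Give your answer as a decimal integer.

1618405269

`type` follows `flags` (2 B), `tag` (1 B), `index` (1 B), so it starts at offset 2 + 1 + 1 = 4 and occupies 4 bytes.
Bytes at offsets 4..7: 95 E7 76 60.
Little-endian stores the least-significant byte at the lowest address.
Reassemble most-significant byte first: 60 76 E7 95 → 0x6076E795.
0x6076E795 = 1618405269.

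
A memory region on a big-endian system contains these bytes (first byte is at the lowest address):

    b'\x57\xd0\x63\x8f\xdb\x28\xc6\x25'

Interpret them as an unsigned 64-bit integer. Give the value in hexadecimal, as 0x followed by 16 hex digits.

Big-endian stores the most-significant byte at the lowest address.
The bytes are already most-significant first: 0x57D0638FDB28C625.

0x57D0638FDB28C625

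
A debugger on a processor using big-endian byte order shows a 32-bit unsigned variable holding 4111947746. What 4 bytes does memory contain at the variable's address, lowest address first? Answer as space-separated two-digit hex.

F5 17 57 E2

4111947746 in hexadecimal, padded to 32 bits, is 0xF51757E2.
Split into bytes (most-significant first): F5 17 57 E2.
In big-endian order the high byte comes first in memory.
So the memory order matches the most-significant-first order: F5 17 57 E2.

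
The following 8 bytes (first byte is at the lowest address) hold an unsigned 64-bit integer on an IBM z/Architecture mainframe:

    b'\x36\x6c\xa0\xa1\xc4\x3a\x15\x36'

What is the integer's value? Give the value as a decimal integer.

3921685992175179062

In big-endian order the high byte comes first in memory.
The bytes are already most-significant first: 0x366CA0A1C43A1536.
0x366CA0A1C43A1536 = 3921685992175179062.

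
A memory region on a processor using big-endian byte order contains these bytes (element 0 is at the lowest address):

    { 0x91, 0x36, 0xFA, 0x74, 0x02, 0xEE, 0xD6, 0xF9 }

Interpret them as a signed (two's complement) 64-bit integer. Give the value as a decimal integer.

In big-endian order the high byte comes first in memory.
The bytes are already most-significant first: 0x9136FA7402EED6F9.
Top bit is set, so as a signed 64-bit value this is 0x9136FA7402EED6F9 − 2^64 = -7982917913295268103.

-7982917913295268103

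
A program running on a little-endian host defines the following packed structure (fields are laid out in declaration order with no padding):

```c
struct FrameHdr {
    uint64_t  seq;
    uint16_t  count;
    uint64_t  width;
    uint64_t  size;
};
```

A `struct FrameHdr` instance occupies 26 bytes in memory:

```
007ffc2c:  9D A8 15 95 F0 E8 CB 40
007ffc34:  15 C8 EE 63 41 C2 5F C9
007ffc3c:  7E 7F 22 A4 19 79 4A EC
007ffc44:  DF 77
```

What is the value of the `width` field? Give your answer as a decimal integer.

`width` follows `seq` (8 B), `count` (2 B), so it starts at offset 8 + 2 = 10 and occupies 8 bytes.
Bytes at offsets 10..17: EE 63 41 C2 5F C9 7E 7F.
Little-endian stores the least-significant byte at the lowest address.
Reassemble most-significant byte first: 7F 7E C9 5F C2 41 63 EE → 0x7F7EC95FC24163EE.
0x7F7EC95FC24163EE = 9187001703000531950.

9187001703000531950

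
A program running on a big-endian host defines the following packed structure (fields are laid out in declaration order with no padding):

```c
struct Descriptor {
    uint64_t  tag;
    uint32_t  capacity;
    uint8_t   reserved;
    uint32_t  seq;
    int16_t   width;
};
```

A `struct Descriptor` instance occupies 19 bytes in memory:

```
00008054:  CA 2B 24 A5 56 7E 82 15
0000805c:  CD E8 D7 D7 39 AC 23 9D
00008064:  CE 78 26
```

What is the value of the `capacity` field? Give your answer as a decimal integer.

3454588887

`capacity` follows `tag` (8 bytes), so it starts at byte offset 8 and occupies 4 bytes.
Bytes at offsets 8..11: CD E8 D7 D7.
Big-endian: lowest address holds the most-significant byte.
The bytes are already most-significant first: 0xCDE8D7D7.
0xCDE8D7D7 = 3454588887.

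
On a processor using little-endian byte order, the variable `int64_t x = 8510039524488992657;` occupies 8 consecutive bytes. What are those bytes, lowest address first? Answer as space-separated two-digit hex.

8510039524488992657 in hexadecimal, padded to 64 bits, is 0x7619BBDC01B35791.
Split into bytes (most-significant first): 76 19 BB DC 01 B3 57 91.
Little-endian stores the least-significant byte at the lowest address.
So at ascending addresses the bytes are 91 57 B3 01 DC BB 19 76.

91 57 B3 01 DC BB 19 76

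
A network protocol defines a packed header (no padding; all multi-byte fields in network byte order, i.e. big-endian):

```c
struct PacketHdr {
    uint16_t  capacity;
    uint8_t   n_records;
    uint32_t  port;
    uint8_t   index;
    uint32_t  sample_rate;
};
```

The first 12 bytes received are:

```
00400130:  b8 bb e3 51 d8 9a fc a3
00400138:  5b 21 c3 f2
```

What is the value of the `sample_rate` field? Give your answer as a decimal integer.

`sample_rate` follows `capacity` (2 B), `n_records` (1 B), `port` (4 B), `index` (1 B), so it starts at offset 2 + 1 + 4 + 1 = 8 and occupies 4 bytes.
Bytes at offsets 8..11: 5B 21 C3 F2.
Big-endian: lowest address holds the most-significant byte.
The bytes are already most-significant first: 0x5B21C3F2.
0x5B21C3F2 = 1528939506.

1528939506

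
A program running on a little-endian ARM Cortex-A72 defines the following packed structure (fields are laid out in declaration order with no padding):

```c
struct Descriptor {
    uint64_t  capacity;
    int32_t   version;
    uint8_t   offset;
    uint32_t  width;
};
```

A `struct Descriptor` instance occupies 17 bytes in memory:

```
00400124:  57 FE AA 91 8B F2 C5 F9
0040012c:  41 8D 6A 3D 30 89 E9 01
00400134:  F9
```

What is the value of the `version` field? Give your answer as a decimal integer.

`version` follows `capacity` (8 bytes), so it starts at byte offset 8 and occupies 4 bytes.
Bytes at offsets 8..11: 41 8D 6A 3D.
Little-endian stores the least-significant byte at the lowest address.
Reassemble most-significant byte first: 3D 6A 8D 41 → 0x3D6A8D41.
0x3D6A8D41 = 1030393153.

1030393153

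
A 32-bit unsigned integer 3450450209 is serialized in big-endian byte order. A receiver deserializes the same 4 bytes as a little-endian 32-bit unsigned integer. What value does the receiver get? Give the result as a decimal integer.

565291469

3450450209 in 32-bit hexadecimal is 0xCDA9B121.
Stored big-endian, the bytes at ascending addresses are CD A9 B1 21.
Read back as little-endian, the first byte is least significant, giving 0x21B1A9CD.
0x21B1A9CD = 565291469.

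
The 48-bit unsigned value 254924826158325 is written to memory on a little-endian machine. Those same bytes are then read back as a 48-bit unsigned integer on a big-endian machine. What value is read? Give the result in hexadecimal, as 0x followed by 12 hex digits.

254924826158325 in 48-bit hexadecimal is 0xE7DA4FB524F5.
Stored little-endian, the bytes at ascending addresses are F5 24 B5 4F DA E7.
Read back as big-endian, the last byte is least significant, giving 0xF524B54FDAE7.

0xF524B54FDAE7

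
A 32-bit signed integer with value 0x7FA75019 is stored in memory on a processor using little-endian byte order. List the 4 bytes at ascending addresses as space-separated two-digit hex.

Split into bytes (most-significant first): 7F A7 50 19.
Little-endian: lowest address holds the least-significant byte.
So at ascending addresses the bytes are 19 50 A7 7F.

19 50 A7 7F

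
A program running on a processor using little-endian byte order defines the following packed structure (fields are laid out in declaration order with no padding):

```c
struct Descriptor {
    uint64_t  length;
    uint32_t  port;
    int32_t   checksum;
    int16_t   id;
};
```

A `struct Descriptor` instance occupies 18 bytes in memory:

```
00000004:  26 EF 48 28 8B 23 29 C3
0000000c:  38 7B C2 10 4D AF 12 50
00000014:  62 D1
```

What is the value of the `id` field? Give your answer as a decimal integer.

-11934

`id` follows `length` (8 B), `port` (4 B), `checksum` (4 B), so it starts at offset 8 + 4 + 4 = 16 and occupies 2 bytes.
Bytes at offsets 16..17: 62 D1.
In little-endian order the low byte comes first in memory.
Reassemble most-significant byte first: D1 62 → 0xD162.
Top bit is set, so as a signed 16-bit value this is 0xD162 − 2^16 = -11934.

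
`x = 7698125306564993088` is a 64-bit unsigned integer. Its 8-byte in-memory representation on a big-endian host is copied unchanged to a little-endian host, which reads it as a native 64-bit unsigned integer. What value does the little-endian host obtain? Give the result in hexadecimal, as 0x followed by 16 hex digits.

7698125306564993088 in 64-bit hexadecimal is 0x6AD53C2E0E406040.
Stored big-endian, the bytes at ascending addresses are 6A D5 3C 2E 0E 40 60 40.
Read back as little-endian, the first byte is least significant, giving 0x4060400E2E3CD56A.

0x4060400E2E3CD56A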